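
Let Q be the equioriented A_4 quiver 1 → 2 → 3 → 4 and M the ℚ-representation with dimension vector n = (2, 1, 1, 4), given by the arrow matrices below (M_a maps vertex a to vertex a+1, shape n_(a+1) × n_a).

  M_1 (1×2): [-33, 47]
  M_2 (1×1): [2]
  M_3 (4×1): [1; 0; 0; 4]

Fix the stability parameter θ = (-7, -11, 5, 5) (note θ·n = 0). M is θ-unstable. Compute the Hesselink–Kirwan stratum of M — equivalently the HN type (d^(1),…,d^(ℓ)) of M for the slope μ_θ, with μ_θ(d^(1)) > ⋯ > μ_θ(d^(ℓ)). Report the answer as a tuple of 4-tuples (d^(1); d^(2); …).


Interval decomposition of M: I[1,1], I[1,4], I[4,4]^3.
HN type (ℓ=3): μ^(1)=5; μ^(2)=-7; μ^(3)=-9

((0, 0, 1, 4); (1, 0, 0, 0); (1, 1, 0, 0))


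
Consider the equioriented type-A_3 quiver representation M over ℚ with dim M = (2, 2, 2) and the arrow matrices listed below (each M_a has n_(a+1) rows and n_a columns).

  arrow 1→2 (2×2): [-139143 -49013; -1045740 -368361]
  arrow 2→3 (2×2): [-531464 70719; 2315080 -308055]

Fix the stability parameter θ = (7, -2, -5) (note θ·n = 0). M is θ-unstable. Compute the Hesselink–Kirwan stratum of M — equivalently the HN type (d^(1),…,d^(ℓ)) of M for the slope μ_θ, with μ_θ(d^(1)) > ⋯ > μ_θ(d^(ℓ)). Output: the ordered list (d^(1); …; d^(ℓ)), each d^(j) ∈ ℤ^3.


Via rank(M_{q-1}∘⋯∘M_p): M ≅ I[1,2], I[1,3], I[3,3].
μ_θ-semistable layers: μ^(1)=5/2; μ^(2)=0; μ^(3)=-5

((1, 1, 0); (1, 1, 1); (0, 0, 1))


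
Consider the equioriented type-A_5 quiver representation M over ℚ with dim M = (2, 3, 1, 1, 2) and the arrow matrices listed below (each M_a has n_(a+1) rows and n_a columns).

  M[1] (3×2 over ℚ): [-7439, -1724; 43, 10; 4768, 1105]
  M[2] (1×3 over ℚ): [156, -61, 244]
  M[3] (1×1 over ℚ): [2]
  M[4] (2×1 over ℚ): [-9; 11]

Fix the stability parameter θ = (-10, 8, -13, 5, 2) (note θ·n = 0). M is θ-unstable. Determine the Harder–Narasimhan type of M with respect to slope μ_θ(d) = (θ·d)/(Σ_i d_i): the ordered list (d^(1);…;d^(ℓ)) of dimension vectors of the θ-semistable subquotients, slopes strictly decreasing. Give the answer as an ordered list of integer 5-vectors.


Barcode: M ≅ I[1,2], I[1,5], I[2,2], I[5,5]. HN layers by μ_θ (5 steps, strictly decreasing):
  μ^(1)=8; μ^(2)=7/2; μ^(3)=2; μ^(4)=-5/2; μ^(5)=-10

((0, 2, 0, 0, 0); (0, 0, 0, 1, 1); (0, 0, 0, 0, 1); (0, 1, 1, 0, 0); (2, 0, 0, 0, 0))


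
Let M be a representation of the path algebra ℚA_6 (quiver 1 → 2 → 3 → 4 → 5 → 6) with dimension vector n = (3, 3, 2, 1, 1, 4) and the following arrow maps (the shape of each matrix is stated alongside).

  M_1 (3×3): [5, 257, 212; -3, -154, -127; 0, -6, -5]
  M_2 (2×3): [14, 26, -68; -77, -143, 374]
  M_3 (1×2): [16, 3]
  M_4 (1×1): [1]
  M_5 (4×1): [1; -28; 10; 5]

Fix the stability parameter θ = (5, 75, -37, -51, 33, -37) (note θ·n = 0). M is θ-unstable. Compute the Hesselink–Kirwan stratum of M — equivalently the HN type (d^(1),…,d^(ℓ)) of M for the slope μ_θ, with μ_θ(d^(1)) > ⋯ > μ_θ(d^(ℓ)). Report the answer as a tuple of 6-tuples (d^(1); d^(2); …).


Via rank(M_{q-1}∘⋯∘M_p): M ≅ I[1,2]^2, I[1,6], I[3,3], I[6,6]^3.
μ_θ-semistable layers: μ^(1)=75; μ^(2)=5; μ^(3)=-2; μ^(4)=-37

((0, 2, 0, 0, 0, 0); (2, 0, 0, 0, 0, 0); (1, 1, 1, 1, 1, 1); (0, 0, 1, 0, 0, 3))


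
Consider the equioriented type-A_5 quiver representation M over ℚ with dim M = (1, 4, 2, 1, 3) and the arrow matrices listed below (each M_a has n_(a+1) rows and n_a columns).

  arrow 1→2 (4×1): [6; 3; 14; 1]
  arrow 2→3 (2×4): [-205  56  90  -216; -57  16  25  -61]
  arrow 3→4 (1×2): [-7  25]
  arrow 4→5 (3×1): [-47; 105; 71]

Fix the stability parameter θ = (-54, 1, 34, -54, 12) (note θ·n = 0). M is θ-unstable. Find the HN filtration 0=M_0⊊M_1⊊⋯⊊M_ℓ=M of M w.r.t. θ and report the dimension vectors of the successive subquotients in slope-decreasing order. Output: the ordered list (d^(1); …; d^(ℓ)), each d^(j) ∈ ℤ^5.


Interval decomposition of M: I[1,5], I[2,2]^2, I[2,3], I[5,5]^2.
HN type (ℓ=5): μ^(1)=34; μ^(2)=12; μ^(3)=1; μ^(4)=-19/3; μ^(5)=-54

((0, 0, 1, 0, 0); (0, 0, 0, 0, 3); (0, 3, 0, 0, 0); (0, 1, 1, 1, 0); (1, 0, 0, 0, 0))


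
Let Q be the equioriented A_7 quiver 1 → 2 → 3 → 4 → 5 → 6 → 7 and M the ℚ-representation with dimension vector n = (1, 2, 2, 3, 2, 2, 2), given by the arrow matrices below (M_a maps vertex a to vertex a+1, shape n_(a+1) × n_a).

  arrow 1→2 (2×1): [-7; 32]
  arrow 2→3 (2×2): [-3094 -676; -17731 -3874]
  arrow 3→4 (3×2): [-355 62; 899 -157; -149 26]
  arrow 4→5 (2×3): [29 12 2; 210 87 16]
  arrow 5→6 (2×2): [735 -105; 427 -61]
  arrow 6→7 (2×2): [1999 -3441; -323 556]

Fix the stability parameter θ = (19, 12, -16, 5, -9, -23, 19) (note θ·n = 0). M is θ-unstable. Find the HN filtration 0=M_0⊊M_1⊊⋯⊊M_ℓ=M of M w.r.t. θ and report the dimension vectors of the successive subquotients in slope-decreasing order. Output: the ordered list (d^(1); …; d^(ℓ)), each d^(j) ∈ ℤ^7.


Via rank(M_{q-1}∘⋯∘M_p): M ≅ I[1,7], I[2,2], I[3,5], I[4,4], I[6,7].
μ_θ-semistable layers: μ^(1)=19; μ^(2)=12; μ^(3)=5; μ^(4)=-2; μ^(5)=-16; μ^(6)=-23

((0, 0, 0, 0, 0, 0, 2); (0, 1, 0, 0, 0, 0, 0); (0, 0, 0, 1, 0, 0, 0); (1, 1, 1, 2, 2, 1, 0); (0, 0, 1, 0, 0, 0, 0); (0, 0, 0, 0, 0, 1, 0))


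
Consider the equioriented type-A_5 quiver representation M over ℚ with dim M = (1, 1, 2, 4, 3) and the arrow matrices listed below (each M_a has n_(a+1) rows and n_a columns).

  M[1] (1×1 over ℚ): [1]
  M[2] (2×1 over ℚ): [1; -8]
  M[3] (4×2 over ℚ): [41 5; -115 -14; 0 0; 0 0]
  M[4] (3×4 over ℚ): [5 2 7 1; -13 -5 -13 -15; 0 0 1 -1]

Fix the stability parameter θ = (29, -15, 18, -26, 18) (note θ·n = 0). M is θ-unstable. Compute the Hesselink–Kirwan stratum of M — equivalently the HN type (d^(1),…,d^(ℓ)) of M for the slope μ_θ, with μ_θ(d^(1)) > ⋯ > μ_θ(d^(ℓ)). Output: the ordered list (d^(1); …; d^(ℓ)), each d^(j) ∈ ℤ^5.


Barcode: M ≅ I[1,5], I[3,5], I[4,4], I[4,5]. HN layers by μ_θ (4 steps, strictly decreasing):
  μ^(1)=18; μ^(2)=3/2; μ^(3)=-4; μ^(4)=-26

((0, 0, 0, 0, 3); (1, 1, 1, 1, 0); (0, 0, 1, 1, 0); (0, 0, 0, 2, 0))


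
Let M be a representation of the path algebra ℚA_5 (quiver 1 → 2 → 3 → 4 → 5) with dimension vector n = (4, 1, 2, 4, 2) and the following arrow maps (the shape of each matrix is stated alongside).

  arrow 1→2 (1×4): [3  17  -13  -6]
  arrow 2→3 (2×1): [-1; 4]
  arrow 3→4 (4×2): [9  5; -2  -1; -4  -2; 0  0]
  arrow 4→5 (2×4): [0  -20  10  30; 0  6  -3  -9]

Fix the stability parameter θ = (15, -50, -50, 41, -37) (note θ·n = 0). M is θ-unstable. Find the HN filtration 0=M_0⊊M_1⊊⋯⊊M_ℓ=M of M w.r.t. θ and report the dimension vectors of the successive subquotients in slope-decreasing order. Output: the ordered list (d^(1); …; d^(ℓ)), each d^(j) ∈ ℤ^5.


Barcode: M ≅ I[1,1]^3, I[1,4], I[3,4], I[4,4], I[4,5], I[5,5]. HN layers by μ_θ (6 steps, strictly decreasing):
  μ^(1)=41; μ^(2)=15; μ^(3)=2; μ^(4)=-85/3; μ^(5)=-37; μ^(6)=-50

((0, 0, 0, 3, 0); (3, 0, 0, 0, 0); (0, 0, 0, 1, 1); (1, 1, 1, 0, 0); (0, 0, 0, 0, 1); (0, 0, 1, 0, 0))


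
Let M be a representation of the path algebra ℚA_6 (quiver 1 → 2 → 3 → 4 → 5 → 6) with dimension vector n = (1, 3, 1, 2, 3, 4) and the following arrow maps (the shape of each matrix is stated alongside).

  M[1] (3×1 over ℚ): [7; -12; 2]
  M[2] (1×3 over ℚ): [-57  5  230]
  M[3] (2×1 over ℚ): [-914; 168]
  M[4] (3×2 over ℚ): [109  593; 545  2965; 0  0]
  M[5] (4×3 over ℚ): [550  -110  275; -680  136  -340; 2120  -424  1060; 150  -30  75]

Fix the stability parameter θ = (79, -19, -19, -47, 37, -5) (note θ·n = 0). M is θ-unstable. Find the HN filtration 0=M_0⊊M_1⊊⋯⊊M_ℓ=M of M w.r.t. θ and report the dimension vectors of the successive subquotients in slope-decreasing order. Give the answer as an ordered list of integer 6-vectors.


Interval decomposition of M: I[1,5], I[2,2]^2, I[4,4], I[5,5], I[5,6], I[6,6]^3.
HN type (ℓ=6): μ^(1)=37; μ^(2)=16; μ^(3)=-3/2; μ^(4)=-5; μ^(5)=-19; μ^(6)=-47

((0, 0, 0, 0, 2, 0); (0, 0, 0, 0, 1, 1); (1, 1, 1, 1, 0, 0); (0, 0, 0, 0, 0, 3); (0, 2, 0, 0, 0, 0); (0, 0, 0, 1, 0, 0))


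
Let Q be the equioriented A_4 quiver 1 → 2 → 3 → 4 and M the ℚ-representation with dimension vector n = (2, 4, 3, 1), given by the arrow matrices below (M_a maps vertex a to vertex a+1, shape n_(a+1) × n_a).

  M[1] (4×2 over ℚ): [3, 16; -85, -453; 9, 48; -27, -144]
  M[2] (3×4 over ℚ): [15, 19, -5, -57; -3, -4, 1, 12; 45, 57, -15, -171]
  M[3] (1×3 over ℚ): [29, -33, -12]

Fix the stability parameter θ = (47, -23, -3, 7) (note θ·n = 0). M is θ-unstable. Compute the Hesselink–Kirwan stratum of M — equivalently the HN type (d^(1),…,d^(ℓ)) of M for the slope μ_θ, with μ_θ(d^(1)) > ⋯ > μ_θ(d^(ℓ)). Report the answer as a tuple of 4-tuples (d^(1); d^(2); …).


Interval decomposition of M: I[1,2], I[1,4], I[2,2], I[2,3], I[3,3].
HN type (ℓ=4): μ^(1)=12; μ^(2)=7; μ^(3)=-3; μ^(4)=-23

((1, 1, 0, 0); (1, 1, 1, 1); (0, 0, 2, 0); (0, 2, 0, 0))


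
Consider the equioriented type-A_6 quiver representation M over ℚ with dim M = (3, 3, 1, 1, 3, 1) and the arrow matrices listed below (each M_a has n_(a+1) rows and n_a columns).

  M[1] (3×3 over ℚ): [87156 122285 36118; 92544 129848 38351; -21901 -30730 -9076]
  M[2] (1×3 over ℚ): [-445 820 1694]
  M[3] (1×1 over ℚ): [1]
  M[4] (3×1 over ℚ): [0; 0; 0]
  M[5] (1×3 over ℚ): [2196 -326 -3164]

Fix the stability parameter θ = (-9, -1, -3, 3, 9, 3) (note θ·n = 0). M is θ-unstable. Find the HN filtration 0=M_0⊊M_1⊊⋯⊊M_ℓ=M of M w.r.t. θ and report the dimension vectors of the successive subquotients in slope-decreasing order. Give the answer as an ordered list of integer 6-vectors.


Via rank(M_{q-1}∘⋯∘M_p): M ≅ I[1,2]^2, I[1,4], I[5,5]^2, I[5,6].
μ_θ-semistable layers: μ^(1)=9; μ^(2)=6; μ^(3)=3; μ^(4)=-1; μ^(5)=-2; μ^(6)=-9

((0, 0, 0, 0, 2, 0); (0, 0, 0, 0, 1, 1); (0, 0, 0, 1, 0, 0); (0, 2, 0, 0, 0, 0); (0, 1, 1, 0, 0, 0); (3, 0, 0, 0, 0, 0))


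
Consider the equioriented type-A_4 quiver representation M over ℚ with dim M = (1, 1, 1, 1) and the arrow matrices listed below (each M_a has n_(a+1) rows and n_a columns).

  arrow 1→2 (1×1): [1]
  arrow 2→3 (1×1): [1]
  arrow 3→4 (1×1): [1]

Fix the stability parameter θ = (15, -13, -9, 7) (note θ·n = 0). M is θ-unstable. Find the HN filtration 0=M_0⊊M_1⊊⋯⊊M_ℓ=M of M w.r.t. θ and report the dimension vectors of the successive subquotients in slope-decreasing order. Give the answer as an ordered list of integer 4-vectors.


Via rank(M_{q-1}∘⋯∘M_p): M ≅ I[1,4].
μ_θ-semistable layers: μ^(1)=7; μ^(2)=-7/3

((0, 0, 0, 1); (1, 1, 1, 0))


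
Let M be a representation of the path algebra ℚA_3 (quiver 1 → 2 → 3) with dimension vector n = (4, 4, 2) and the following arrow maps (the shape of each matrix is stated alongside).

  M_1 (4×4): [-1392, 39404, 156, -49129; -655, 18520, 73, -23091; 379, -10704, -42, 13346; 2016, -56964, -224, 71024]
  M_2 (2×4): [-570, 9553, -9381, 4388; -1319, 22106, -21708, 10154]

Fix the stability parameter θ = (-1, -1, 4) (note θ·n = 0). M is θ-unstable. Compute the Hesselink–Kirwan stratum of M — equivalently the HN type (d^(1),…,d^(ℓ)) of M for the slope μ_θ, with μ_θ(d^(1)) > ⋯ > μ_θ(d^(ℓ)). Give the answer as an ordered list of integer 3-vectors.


Interval decomposition of M: I[1,2]^2, I[1,3]^2.
HN type (ℓ=2): μ^(1)=4; μ^(2)=-1

((0, 0, 2); (4, 4, 0))


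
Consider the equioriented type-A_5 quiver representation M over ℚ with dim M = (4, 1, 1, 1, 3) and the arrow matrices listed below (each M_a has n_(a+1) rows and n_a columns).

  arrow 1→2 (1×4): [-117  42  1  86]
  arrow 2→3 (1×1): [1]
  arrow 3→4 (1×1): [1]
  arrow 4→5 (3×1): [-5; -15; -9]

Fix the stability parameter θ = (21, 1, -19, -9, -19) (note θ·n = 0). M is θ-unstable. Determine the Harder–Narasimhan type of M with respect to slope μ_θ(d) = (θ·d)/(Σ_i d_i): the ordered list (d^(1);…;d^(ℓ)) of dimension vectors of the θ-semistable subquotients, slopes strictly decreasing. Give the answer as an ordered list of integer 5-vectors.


Interval decomposition of M: I[1,1]^3, I[1,5], I[5,5]^2.
HN type (ℓ=3): μ^(1)=21; μ^(2)=-5; μ^(3)=-19

((3, 0, 0, 0, 0); (1, 1, 1, 1, 1); (0, 0, 0, 0, 2))


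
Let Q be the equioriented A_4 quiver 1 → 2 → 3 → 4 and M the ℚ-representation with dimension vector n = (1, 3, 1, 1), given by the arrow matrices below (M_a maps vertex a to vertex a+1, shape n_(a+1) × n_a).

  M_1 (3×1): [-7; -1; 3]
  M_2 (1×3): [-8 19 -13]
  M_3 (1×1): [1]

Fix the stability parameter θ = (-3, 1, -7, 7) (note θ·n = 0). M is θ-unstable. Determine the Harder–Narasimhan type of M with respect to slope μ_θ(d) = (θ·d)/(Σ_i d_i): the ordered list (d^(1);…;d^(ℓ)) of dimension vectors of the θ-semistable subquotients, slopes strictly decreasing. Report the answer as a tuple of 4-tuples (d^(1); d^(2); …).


Via rank(M_{q-1}∘⋯∘M_p): M ≅ I[1,4], I[2,2]^2.
μ_θ-semistable layers: μ^(1)=7; μ^(2)=1; μ^(3)=-3

((0, 0, 0, 1); (0, 2, 0, 0); (1, 1, 1, 0))


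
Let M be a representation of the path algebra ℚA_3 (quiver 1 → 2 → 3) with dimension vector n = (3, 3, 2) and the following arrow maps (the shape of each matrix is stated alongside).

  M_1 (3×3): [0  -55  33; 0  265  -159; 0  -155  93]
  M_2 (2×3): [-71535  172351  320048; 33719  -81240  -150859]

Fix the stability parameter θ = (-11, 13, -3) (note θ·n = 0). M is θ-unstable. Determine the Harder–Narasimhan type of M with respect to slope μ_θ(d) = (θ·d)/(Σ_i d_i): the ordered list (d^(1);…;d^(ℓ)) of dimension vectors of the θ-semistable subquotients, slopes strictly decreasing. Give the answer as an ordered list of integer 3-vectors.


Interval decomposition of M: I[1,1]^2, I[1,2], I[2,3]^2.
HN type (ℓ=3): μ^(1)=13; μ^(2)=5; μ^(3)=-11

((0, 1, 0); (0, 2, 2); (3, 0, 0))


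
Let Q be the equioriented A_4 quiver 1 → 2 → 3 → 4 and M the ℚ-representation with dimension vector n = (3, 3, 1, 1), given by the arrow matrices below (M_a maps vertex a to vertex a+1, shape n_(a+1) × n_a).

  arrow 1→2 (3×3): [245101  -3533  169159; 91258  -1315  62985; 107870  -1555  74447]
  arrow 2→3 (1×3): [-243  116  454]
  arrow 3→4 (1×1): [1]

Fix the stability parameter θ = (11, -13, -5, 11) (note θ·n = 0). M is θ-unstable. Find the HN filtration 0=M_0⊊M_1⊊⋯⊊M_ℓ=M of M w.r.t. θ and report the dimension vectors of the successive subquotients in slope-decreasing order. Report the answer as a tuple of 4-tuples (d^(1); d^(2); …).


Barcode: M ≅ I[1,2]^2, I[1,4]. HN layers by μ_θ (3 steps, strictly decreasing):
  μ^(1)=11; μ^(2)=-1; μ^(3)=-7/3

((0, 0, 0, 1); (2, 2, 0, 0); (1, 1, 1, 0))


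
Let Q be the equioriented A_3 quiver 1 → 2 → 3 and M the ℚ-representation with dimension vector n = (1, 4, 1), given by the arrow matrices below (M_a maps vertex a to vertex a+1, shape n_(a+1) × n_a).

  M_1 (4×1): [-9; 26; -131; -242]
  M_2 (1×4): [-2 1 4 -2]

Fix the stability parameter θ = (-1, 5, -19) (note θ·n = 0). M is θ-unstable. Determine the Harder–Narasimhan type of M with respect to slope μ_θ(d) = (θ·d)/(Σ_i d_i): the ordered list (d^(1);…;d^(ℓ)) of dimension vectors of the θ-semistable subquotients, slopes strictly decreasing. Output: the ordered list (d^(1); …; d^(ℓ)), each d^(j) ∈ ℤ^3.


Interval decomposition of M: I[1,3], I[2,2]^3.
HN type (ℓ=2): μ^(1)=5; μ^(2)=-5

((0, 3, 0); (1, 1, 1))


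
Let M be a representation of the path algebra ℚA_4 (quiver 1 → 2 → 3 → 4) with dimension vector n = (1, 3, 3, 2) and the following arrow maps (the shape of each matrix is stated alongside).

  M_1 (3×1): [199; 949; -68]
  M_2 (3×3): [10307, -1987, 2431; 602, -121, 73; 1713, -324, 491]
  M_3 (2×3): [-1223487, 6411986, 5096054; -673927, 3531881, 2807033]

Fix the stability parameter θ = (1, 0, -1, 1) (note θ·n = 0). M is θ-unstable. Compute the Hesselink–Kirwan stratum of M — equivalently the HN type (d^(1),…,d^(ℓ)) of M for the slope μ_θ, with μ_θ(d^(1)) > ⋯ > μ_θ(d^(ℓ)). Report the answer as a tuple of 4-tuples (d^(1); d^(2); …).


Interval decomposition of M: I[1,4], I[2,3], I[2,4].
HN type (ℓ=3): μ^(1)=1; μ^(2)=0; μ^(3)=-1/2

((0, 0, 0, 2); (1, 1, 1, 0); (0, 2, 2, 0))


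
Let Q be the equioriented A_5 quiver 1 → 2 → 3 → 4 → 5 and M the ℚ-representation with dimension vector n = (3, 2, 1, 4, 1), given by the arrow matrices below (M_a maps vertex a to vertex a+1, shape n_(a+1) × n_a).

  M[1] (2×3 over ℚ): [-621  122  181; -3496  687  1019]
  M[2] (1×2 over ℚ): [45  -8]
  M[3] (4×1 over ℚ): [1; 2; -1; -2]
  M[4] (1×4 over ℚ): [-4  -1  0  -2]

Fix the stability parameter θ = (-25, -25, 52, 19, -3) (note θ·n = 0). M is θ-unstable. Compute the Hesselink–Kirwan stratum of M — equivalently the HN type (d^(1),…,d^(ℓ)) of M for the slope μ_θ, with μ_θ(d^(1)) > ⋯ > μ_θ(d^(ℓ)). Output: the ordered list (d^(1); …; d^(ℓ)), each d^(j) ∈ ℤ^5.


Via rank(M_{q-1}∘⋯∘M_p): M ≅ I[1,1], I[1,2], I[1,5], I[4,4]^3.
μ_θ-semistable layers: μ^(1)=68/3; μ^(2)=19; μ^(3)=-25

((0, 0, 1, 1, 1); (0, 0, 0, 3, 0); (3, 2, 0, 0, 0))


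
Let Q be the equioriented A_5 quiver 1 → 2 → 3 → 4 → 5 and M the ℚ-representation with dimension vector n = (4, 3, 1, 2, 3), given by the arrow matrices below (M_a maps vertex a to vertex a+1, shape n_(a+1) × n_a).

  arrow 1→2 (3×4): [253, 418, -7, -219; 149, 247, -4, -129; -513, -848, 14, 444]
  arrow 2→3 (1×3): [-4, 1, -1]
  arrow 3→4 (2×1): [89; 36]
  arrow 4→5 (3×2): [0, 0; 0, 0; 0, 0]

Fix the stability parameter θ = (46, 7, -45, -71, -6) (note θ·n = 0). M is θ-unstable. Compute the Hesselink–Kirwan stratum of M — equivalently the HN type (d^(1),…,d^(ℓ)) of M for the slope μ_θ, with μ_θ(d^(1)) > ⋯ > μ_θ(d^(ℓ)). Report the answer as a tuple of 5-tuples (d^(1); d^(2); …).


Interval decomposition of M: I[1,1], I[1,2]^2, I[1,4], I[4,4], I[5,5]^3.
HN type (ℓ=5): μ^(1)=46; μ^(2)=53/2; μ^(3)=-6; μ^(4)=-63/4; μ^(5)=-71

((1, 0, 0, 0, 0); (2, 2, 0, 0, 0); (0, 0, 0, 0, 3); (1, 1, 1, 1, 0); (0, 0, 0, 1, 0))


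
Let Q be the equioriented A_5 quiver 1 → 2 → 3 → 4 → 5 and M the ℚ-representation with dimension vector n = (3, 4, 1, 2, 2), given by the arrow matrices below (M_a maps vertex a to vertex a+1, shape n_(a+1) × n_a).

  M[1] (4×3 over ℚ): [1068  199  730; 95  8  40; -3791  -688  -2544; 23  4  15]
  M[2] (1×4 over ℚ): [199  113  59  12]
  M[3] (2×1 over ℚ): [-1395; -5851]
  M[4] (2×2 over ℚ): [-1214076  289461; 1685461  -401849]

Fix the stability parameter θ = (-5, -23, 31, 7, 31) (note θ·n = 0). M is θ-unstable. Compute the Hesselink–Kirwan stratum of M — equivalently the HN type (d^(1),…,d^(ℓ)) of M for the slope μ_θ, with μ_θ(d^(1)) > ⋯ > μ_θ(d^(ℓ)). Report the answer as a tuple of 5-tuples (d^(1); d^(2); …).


Via rank(M_{q-1}∘⋯∘M_p): M ≅ I[1,2]^2, I[1,5], I[2,2], I[4,5].
μ_θ-semistable layers: μ^(1)=31; μ^(2)=19; μ^(3)=7; μ^(4)=-14; μ^(5)=-23

((0, 0, 0, 0, 2); (0, 0, 1, 1, 0); (0, 0, 0, 1, 0); (3, 3, 0, 0, 0); (0, 1, 0, 0, 0))


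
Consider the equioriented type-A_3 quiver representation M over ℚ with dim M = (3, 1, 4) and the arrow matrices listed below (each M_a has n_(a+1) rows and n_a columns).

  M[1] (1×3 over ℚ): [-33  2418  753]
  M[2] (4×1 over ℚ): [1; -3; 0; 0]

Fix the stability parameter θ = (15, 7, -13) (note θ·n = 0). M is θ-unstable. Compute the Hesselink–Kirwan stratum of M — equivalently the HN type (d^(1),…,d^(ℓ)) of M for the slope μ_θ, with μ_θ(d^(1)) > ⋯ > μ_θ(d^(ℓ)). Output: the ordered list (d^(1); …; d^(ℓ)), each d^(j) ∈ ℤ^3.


Via rank(M_{q-1}∘⋯∘M_p): M ≅ I[1,1]^2, I[1,3], I[3,3]^3.
μ_θ-semistable layers: μ^(1)=15; μ^(2)=3; μ^(3)=-13

((2, 0, 0); (1, 1, 1); (0, 0, 3))


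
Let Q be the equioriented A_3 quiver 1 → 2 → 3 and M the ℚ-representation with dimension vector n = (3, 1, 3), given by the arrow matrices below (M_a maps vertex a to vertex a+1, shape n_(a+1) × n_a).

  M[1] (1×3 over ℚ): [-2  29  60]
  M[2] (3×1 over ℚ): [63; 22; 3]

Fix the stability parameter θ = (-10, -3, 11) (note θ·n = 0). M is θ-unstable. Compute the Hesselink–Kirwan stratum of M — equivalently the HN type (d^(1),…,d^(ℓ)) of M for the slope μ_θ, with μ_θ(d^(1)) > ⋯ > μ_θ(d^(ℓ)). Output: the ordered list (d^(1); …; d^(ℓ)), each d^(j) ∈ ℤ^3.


Via rank(M_{q-1}∘⋯∘M_p): M ≅ I[1,1]^2, I[1,3], I[3,3]^2.
μ_θ-semistable layers: μ^(1)=11; μ^(2)=-3; μ^(3)=-10

((0, 0, 3); (0, 1, 0); (3, 0, 0))


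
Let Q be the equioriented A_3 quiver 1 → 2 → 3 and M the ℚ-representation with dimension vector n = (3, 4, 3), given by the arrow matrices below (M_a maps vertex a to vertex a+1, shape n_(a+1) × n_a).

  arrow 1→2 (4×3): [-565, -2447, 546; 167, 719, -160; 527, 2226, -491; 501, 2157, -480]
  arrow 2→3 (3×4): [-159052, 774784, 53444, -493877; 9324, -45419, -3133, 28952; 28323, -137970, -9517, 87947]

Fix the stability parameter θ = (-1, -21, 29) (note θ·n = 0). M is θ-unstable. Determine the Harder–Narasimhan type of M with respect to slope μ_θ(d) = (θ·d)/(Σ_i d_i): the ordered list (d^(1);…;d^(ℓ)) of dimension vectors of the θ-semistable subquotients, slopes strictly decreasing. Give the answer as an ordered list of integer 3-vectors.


Barcode: M ≅ I[1,1], I[1,3]^2, I[2,2], I[2,3]. HN layers by μ_θ (4 steps, strictly decreasing):
  μ^(1)=29; μ^(2)=-1; μ^(3)=-11; μ^(4)=-21

((0, 0, 3); (1, 0, 0); (2, 2, 0); (0, 2, 0))


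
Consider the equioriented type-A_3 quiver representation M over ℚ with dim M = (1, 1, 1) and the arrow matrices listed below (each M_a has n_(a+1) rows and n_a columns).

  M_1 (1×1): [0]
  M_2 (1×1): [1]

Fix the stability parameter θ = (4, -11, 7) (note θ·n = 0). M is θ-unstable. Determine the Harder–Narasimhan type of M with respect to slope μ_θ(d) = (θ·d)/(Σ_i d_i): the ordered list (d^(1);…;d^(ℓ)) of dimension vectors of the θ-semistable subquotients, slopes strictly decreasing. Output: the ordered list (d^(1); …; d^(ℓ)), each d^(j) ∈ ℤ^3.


Barcode: M ≅ I[1,1], I[2,3]. HN layers by μ_θ (3 steps, strictly decreasing):
  μ^(1)=7; μ^(2)=4; μ^(3)=-11

((0, 0, 1); (1, 0, 0); (0, 1, 0))


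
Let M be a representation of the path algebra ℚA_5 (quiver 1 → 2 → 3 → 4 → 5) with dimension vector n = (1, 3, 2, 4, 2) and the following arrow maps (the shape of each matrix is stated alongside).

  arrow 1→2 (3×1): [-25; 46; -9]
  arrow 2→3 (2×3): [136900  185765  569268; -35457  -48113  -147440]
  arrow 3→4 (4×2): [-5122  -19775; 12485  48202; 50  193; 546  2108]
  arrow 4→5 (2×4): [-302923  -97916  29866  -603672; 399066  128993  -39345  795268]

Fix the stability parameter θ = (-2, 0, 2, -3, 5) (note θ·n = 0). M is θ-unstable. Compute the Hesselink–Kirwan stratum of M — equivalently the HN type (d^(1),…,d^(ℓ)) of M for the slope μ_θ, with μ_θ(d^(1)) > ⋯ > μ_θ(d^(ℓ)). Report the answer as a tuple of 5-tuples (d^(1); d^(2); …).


Barcode: M ≅ I[1,5], I[2,2], I[2,5], I[4,4]^2. HN layers by μ_θ (5 steps, strictly decreasing):
  μ^(1)=5; μ^(2)=0; μ^(3)=-1/3; μ^(4)=-2; μ^(5)=-3

((0, 0, 0, 0, 2); (0, 1, 0, 0, 0); (0, 2, 2, 2, 0); (1, 0, 0, 0, 0); (0, 0, 0, 2, 0))


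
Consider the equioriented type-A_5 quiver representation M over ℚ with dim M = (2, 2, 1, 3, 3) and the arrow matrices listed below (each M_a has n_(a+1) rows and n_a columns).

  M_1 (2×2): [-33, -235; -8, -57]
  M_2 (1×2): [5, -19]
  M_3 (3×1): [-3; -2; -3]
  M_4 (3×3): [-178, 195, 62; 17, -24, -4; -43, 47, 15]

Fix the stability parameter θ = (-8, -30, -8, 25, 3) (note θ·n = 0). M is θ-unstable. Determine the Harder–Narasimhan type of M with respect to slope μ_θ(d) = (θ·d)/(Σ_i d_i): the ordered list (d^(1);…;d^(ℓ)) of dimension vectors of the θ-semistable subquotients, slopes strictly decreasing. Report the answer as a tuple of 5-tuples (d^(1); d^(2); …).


Barcode: M ≅ I[1,2], I[1,5], I[4,5]^2. HN layers by μ_θ (3 steps, strictly decreasing):
  μ^(1)=14; μ^(2)=-8; μ^(3)=-19

((0, 0, 0, 3, 3); (0, 0, 1, 0, 0); (2, 2, 0, 0, 0))


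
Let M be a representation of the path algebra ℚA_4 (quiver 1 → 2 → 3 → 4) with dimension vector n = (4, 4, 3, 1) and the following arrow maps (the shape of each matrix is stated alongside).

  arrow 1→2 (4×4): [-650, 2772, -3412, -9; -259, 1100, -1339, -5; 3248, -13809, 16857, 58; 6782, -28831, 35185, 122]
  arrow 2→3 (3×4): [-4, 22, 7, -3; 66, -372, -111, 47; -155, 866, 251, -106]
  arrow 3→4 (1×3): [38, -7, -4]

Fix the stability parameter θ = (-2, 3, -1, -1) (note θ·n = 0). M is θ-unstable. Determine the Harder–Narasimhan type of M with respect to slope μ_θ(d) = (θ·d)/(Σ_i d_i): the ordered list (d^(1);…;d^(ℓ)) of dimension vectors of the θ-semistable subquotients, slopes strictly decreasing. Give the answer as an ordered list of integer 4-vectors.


Barcode: M ≅ I[1,1], I[1,2], I[1,3], I[1,4], I[2,3]. HN layers by μ_θ (4 steps, strictly decreasing):
  μ^(1)=3; μ^(2)=1; μ^(3)=1/3; μ^(4)=-2

((0, 1, 0, 0); (0, 2, 2, 0); (0, 1, 1, 1); (4, 0, 0, 0))


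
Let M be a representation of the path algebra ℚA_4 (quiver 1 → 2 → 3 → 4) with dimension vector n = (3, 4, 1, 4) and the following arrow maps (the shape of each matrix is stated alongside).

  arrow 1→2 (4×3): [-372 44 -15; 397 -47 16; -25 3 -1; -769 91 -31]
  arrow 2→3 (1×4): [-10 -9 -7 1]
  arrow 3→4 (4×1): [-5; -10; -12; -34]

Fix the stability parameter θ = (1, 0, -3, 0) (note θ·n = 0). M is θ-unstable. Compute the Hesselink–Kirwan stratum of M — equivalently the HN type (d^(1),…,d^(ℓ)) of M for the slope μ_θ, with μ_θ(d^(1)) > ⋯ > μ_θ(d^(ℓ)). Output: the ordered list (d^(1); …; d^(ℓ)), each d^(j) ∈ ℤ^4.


Interval decomposition of M: I[1,1], I[1,2], I[1,4], I[2,2]^2, I[4,4]^3.
HN type (ℓ=4): μ^(1)=1; μ^(2)=1/2; μ^(3)=0; μ^(4)=-2/3

((1, 0, 0, 0); (1, 1, 0, 0); (0, 2, 0, 4); (1, 1, 1, 0))


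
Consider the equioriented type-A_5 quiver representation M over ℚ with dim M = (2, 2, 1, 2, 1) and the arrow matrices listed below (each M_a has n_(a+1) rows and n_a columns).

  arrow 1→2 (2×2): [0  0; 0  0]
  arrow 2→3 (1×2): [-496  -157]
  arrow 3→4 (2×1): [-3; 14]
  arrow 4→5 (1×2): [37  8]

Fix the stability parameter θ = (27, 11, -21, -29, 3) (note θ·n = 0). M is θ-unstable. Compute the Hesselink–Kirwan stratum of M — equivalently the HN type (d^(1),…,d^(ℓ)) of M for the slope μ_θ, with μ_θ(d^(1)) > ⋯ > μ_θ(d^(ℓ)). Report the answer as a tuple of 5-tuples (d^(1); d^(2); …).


Via rank(M_{q-1}∘⋯∘M_p): M ≅ I[1,1]^2, I[2,2], I[2,5], I[4,4].
μ_θ-semistable layers: μ^(1)=27; μ^(2)=11; μ^(3)=3; μ^(4)=-13; μ^(5)=-29

((2, 0, 0, 0, 0); (0, 1, 0, 0, 0); (0, 0, 0, 0, 1); (0, 1, 1, 1, 0); (0, 0, 0, 1, 0))


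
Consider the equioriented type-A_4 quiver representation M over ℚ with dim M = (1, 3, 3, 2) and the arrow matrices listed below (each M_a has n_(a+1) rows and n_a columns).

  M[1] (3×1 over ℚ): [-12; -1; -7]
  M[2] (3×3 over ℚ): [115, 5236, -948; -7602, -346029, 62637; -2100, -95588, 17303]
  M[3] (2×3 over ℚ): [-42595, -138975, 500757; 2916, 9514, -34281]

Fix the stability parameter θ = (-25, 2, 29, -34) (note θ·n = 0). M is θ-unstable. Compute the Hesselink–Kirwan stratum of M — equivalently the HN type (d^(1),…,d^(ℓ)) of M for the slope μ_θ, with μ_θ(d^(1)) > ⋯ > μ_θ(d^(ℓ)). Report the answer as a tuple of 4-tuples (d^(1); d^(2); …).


Via rank(M_{q-1}∘⋯∘M_p): M ≅ I[1,4], I[2,3], I[2,4].
μ_θ-semistable layers: μ^(1)=29; μ^(2)=2; μ^(3)=-1; μ^(4)=-25

((0, 0, 1, 0); (0, 1, 0, 0); (0, 2, 2, 2); (1, 0, 0, 0))


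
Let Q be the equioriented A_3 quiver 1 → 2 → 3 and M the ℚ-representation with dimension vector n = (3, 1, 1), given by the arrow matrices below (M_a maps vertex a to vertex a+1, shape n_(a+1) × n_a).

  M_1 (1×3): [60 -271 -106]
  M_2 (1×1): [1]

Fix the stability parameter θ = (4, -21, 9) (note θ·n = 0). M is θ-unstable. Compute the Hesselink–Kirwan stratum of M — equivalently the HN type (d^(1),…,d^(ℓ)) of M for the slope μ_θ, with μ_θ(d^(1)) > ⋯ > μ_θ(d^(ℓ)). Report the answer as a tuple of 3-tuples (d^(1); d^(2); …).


Barcode: M ≅ I[1,1]^2, I[1,3]. HN layers by μ_θ (3 steps, strictly decreasing):
  μ^(1)=9; μ^(2)=4; μ^(3)=-17/2

((0, 0, 1); (2, 0, 0); (1, 1, 0))


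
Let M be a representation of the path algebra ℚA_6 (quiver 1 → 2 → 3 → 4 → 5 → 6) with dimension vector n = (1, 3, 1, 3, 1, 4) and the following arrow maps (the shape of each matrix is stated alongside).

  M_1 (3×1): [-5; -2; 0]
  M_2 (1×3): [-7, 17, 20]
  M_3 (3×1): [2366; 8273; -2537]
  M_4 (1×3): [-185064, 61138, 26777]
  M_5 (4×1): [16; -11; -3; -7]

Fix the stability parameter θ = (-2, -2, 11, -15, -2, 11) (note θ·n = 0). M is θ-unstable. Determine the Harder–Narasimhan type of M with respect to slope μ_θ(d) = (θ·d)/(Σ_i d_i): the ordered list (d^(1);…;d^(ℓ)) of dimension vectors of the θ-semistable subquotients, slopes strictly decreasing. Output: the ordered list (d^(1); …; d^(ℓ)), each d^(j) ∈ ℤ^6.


Interval decomposition of M: I[1,6], I[2,2]^2, I[4,4]^2, I[6,6]^3.
HN type (ℓ=3): μ^(1)=11; μ^(2)=-2; μ^(3)=-15

((0, 0, 0, 0, 0, 4); (1, 3, 1, 1, 1, 0); (0, 0, 0, 2, 0, 0))


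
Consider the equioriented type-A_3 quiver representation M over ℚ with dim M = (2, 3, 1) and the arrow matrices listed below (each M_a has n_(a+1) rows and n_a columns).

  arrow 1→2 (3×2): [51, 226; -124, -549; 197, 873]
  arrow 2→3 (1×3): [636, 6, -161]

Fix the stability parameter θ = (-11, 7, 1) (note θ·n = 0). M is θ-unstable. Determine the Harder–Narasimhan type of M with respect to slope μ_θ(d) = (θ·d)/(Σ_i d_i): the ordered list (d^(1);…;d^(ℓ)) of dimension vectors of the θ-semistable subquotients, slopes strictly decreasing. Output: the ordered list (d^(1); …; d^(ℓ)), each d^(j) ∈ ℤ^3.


Interval decomposition of M: I[1,2], I[1,3], I[2,2].
HN type (ℓ=3): μ^(1)=7; μ^(2)=4; μ^(3)=-11

((0, 2, 0); (0, 1, 1); (2, 0, 0))


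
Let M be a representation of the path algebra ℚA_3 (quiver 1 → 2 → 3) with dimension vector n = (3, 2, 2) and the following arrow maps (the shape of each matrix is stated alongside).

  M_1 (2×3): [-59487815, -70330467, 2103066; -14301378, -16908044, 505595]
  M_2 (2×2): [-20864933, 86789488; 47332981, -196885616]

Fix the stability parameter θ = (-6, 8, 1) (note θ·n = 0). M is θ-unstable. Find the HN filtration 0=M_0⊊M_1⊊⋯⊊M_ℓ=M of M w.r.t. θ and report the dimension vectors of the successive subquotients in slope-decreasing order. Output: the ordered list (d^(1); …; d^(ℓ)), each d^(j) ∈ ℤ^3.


Interval decomposition of M: I[1,1], I[1,2], I[1,3], I[3,3].
HN type (ℓ=4): μ^(1)=8; μ^(2)=9/2; μ^(3)=1; μ^(4)=-6

((0, 1, 0); (0, 1, 1); (0, 0, 1); (3, 0, 0))


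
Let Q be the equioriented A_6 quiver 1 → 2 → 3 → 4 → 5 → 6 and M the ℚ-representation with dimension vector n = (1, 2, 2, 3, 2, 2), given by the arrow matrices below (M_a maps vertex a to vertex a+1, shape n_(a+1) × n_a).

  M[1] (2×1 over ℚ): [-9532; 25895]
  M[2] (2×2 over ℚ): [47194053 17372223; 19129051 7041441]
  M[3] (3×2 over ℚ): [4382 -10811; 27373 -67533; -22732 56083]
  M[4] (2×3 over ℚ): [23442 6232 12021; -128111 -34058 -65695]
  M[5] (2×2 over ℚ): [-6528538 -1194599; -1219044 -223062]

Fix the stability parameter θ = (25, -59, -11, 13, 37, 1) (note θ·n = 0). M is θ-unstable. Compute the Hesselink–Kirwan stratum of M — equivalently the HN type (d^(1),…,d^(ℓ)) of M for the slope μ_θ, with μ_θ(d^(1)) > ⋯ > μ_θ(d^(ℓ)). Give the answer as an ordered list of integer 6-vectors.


Via rank(M_{q-1}∘⋯∘M_p): M ≅ I[1,5], I[2,2], I[3,4], I[4,6], I[6,6].
μ_θ-semistable layers: μ^(1)=37; μ^(2)=19; μ^(3)=13; μ^(4)=1; μ^(5)=-11; μ^(6)=-17; μ^(7)=-59

((0, 0, 0, 0, 1, 0); (0, 0, 0, 0, 1, 1); (0, 0, 0, 3, 0, 0); (0, 0, 0, 0, 0, 1); (0, 0, 2, 0, 0, 0); (1, 1, 0, 0, 0, 0); (0, 1, 0, 0, 0, 0))


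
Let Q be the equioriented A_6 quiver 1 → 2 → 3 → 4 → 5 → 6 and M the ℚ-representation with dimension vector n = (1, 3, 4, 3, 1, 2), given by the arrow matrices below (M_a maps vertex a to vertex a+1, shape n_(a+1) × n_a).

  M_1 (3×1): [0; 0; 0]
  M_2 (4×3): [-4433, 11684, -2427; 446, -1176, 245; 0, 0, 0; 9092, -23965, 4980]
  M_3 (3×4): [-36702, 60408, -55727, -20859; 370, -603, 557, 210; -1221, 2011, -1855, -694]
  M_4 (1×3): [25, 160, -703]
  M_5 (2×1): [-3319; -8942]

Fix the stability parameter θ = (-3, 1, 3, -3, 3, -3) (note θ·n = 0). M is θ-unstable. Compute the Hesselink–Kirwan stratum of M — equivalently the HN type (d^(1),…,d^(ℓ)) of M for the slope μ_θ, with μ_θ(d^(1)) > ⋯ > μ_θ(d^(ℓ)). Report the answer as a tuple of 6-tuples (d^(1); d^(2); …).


Via rank(M_{q-1}∘⋯∘M_p): M ≅ I[1,1], I[2,4]^2, I[2,6], I[3,3], I[6,6].
μ_θ-semistable layers: μ^(1)=3; μ^(2)=1/3; μ^(3)=1/5; μ^(4)=-3

((0, 0, 1, 0, 0, 0); (0, 2, 2, 2, 0, 0); (0, 1, 1, 1, 1, 1); (1, 0, 0, 0, 0, 1))


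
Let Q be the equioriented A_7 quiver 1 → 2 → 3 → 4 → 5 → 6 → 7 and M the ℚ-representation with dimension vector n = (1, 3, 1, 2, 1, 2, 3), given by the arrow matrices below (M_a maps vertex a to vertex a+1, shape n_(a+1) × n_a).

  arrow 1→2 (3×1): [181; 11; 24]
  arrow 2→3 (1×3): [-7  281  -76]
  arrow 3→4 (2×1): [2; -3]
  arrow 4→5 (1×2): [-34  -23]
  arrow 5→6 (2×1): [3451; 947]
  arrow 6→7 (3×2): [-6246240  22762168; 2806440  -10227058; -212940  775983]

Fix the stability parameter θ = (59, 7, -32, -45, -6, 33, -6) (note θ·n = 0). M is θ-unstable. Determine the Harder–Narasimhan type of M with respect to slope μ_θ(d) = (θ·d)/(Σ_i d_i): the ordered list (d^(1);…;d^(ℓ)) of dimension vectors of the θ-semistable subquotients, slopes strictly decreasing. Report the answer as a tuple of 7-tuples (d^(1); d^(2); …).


Barcode: M ≅ I[1,2], I[2,2], I[2,7], I[4,4], I[6,6], I[7,7]^2. HN layers by μ_θ (6 steps, strictly decreasing):
  μ^(1)=33; μ^(2)=27/2; μ^(3)=7; μ^(4)=-6; μ^(5)=-70/3; μ^(6)=-45

((1, 1, 0, 0, 0, 1, 0); (0, 0, 0, 0, 0, 1, 1); (0, 1, 0, 0, 0, 0, 0); (0, 0, 0, 0, 1, 0, 2); (0, 1, 1, 1, 0, 0, 0); (0, 0, 0, 1, 0, 0, 0))


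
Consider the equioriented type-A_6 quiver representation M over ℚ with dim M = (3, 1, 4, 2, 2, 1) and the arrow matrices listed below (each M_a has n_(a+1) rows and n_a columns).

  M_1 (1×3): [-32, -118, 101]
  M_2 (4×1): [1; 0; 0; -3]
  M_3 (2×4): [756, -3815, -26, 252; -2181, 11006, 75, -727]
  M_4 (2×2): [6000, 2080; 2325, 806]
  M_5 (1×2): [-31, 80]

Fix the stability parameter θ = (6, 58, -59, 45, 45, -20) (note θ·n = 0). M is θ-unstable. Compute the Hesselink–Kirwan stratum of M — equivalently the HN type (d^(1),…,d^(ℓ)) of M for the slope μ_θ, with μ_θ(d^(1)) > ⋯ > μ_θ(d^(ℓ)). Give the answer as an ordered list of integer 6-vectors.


Interval decomposition of M: I[1,1]^2, I[1,3], I[3,3], I[3,4], I[3,5], I[5,6].
HN type (ℓ=5): μ^(1)=45; μ^(2)=25/2; μ^(3)=6; μ^(4)=5/3; μ^(5)=-59

((0, 0, 0, 2, 1, 0); (0, 0, 0, 0, 1, 1); (2, 0, 0, 0, 0, 0); (1, 1, 1, 0, 0, 0); (0, 0, 3, 0, 0, 0))


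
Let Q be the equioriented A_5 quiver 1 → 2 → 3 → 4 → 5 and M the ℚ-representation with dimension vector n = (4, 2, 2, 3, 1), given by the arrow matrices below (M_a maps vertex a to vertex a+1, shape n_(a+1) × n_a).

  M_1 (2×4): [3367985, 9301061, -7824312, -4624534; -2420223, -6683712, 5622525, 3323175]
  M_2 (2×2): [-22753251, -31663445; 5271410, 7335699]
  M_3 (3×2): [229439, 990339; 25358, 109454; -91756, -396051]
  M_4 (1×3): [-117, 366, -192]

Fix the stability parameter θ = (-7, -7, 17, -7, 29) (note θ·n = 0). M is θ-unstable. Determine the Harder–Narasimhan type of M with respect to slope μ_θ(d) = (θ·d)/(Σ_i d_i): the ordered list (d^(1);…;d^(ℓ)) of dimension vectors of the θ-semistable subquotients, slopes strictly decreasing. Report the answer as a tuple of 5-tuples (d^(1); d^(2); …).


Barcode: M ≅ I[1,1]^2, I[1,4], I[1,5], I[4,4]. HN layers by μ_θ (3 steps, strictly decreasing):
  μ^(1)=29; μ^(2)=5; μ^(3)=-7

((0, 0, 0, 0, 1); (0, 0, 2, 2, 0); (4, 2, 0, 1, 0))


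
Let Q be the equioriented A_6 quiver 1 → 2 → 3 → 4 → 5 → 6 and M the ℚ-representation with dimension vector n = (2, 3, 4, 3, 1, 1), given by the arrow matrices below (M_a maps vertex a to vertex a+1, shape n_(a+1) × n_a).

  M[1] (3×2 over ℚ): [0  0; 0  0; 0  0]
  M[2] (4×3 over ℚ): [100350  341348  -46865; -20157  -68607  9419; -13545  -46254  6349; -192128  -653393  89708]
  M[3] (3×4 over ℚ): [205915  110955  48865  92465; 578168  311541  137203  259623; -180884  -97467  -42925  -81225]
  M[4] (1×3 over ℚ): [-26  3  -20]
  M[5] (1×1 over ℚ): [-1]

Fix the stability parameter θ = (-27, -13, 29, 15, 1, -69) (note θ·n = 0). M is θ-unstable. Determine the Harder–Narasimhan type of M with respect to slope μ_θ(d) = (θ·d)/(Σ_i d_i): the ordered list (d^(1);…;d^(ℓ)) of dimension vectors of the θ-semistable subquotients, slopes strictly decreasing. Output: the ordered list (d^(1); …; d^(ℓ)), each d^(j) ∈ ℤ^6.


Barcode: M ≅ I[1,1]^2, I[2,3], I[2,4], I[2,6], I[3,3], I[4,4]. HN layers by μ_θ (6 steps, strictly decreasing):
  μ^(1)=29; μ^(2)=22; μ^(3)=15; μ^(4)=-6; μ^(5)=-13; μ^(6)=-27

((0, 0, 2, 0, 0, 0); (0, 0, 1, 1, 0, 0); (0, 0, 0, 1, 0, 0); (0, 0, 1, 1, 1, 1); (0, 3, 0, 0, 0, 0); (2, 0, 0, 0, 0, 0))


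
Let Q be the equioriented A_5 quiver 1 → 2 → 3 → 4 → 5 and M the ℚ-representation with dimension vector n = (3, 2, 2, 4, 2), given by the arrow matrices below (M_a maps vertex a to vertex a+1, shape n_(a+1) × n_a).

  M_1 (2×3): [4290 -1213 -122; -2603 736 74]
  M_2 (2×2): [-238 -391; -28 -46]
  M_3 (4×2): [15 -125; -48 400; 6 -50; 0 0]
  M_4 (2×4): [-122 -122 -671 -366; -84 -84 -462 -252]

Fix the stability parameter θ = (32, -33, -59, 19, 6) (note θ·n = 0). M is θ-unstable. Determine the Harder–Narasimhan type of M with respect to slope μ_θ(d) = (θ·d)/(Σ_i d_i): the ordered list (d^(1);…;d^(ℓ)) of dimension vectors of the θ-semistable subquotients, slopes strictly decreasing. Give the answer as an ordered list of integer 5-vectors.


Via rank(M_{q-1}∘⋯∘M_p): M ≅ I[1,1], I[1,2], I[1,4], I[3,3], I[4,4]^2, I[4,5], I[5,5].
μ_θ-semistable layers: μ^(1)=32; μ^(2)=19; μ^(3)=25/2; μ^(4)=6; μ^(5)=-1/2; μ^(6)=-20; μ^(7)=-59

((1, 0, 0, 0, 0); (0, 0, 0, 3, 0); (0, 0, 0, 1, 1); (0, 0, 0, 0, 1); (1, 1, 0, 0, 0); (1, 1, 1, 0, 0); (0, 0, 1, 0, 0))


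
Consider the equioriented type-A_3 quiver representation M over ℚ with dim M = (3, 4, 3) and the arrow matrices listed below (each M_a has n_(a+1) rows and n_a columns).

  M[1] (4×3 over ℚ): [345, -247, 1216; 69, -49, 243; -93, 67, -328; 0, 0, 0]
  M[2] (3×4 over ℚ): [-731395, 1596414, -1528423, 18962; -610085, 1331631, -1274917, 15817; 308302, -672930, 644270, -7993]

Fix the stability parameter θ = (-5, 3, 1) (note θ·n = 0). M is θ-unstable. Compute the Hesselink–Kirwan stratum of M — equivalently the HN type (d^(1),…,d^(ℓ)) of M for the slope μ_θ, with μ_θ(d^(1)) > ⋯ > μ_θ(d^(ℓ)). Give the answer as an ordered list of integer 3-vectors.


Interval decomposition of M: I[1,1], I[1,2], I[1,3], I[2,3]^2.
HN type (ℓ=3): μ^(1)=3; μ^(2)=2; μ^(3)=-5

((0, 1, 0); (0, 3, 3); (3, 0, 0))


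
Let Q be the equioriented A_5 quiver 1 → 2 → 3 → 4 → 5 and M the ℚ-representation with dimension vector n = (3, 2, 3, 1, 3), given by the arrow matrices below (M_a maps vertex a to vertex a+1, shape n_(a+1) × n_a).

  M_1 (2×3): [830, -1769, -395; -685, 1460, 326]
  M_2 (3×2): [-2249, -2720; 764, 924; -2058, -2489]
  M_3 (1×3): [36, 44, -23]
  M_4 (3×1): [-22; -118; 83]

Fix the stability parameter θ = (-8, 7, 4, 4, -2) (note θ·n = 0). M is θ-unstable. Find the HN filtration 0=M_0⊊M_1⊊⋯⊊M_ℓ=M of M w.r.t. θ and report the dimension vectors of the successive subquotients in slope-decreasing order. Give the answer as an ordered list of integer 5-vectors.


Barcode: M ≅ I[1,1], I[1,3], I[1,5], I[3,3], I[5,5]^2. HN layers by μ_θ (5 steps, strictly decreasing):
  μ^(1)=11/2; μ^(2)=4; μ^(3)=13/4; μ^(4)=-2; μ^(5)=-8

((0, 1, 1, 0, 0); (0, 0, 1, 0, 0); (0, 1, 1, 1, 1); (0, 0, 0, 0, 2); (3, 0, 0, 0, 0))
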